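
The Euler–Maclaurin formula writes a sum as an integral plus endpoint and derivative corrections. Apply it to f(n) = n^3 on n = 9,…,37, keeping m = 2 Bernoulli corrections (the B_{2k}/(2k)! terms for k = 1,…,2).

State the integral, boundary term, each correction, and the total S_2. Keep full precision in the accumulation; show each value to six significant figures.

S_2 ≈ 492913

The integral term ∫_9^37 x^3 dx = 466900.
Endpoint term: (f(9) + f(37))/2 = (729.000 + 50653.0)/2 = 25691.0.
So far: 492591.
Correction k=1: B_{2}/2! · (f^{(1)}(37) − f^{(1)}(9)) = 1/12 · (4107.00 − 243.000) = 322.000.
Partial sum through k=1: 492913.
Correction k=2: B_{4}/4! · (f^{(3)}(37) − f^{(3)}(9)) = −1/720 · (6.00000 − 6.00000) = 0.00000.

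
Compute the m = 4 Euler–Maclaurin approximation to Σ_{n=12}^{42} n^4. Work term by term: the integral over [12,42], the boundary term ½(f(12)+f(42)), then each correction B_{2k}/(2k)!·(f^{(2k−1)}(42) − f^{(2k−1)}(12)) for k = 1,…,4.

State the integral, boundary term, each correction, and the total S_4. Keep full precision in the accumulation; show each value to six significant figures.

S_4 ≈ 2.76788e+07

∫_12^42 x^4 dx evaluates to 2.60885e+07.
Endpoint term: (f(12) + f(42))/2 = (20736.0 + 3.11170e+06)/2 = 1.56622e+06.
So far: 2.76547e+07.
k=1: B_{2}/(2)! × [f^{(1)}(42) − f^{(1)}(12)] = 1/12 × (296352 − 6912.00) = 24120.0.
After k=1: 2.76788e+07.
k=2: B_{4}/(4)! × [f^{(3)}(42) − f^{(3)}(12)] = −1/720 × (1008.00 − 288.000) = -1.00000.
After k=2: 2.76788e+07.
k=3: B_{6}/(6)! × [f^{(5)}(42) − f^{(5)}(12)] = 1/30240 × (0.00000 − 0.00000) = 0.00000.
After k=3: 2.76788e+07.
k=4: B_{8}/(8)! × [f^{(7)}(42) − f^{(7)}(12)] = −1/1209600 × (0.00000 − 0.00000) = 0.00000.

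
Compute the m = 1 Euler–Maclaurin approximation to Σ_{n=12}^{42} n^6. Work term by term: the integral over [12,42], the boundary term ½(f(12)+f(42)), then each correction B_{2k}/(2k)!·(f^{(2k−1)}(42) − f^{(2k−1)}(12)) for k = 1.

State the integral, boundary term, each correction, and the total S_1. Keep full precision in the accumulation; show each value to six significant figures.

Integral: ∫_12^42 x^6 dx = 3.29291e+10.
Endpoint term: (f(12) + f(42))/2 = (2.98598e+06 + 5.48903e+09)/2 = 2.74601e+09.
So far: 3.56751e+10.
Order-1 term: 1/12 · (7.84147e+08 − 1.49299e+06) = 6.52212e+07.

S_1 ≈ 3.57403e+10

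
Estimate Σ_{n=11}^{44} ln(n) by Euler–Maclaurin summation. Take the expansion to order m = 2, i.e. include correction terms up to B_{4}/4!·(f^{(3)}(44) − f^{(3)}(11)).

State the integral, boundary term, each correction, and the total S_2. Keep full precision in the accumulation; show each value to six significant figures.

S_2 ≈ 110.213

Integral: ∫_11^44 ln(x) dx = 107.127.
Endpoint term: (f(11) + f(44))/2 = (2.39790 + 3.78419)/2 = 3.09104.
Running total after boundary: 110.219.
Order-1 term: 1/12 · (0.0227273 − 0.0909091) = -0.00568182.
After k=1: 110.213.
Order-2 term: −1/720 · (2.34786e-05 − 0.00150263) = 2.05438e-06.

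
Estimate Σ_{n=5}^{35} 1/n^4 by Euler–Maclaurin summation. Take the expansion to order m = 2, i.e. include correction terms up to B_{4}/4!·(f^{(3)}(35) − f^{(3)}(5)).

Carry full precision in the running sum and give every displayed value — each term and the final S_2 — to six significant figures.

∫_5^35 1/x^4 dx evaluates to 0.00265889.
½[f(5) + f(35)] = ½[0.00160000 + 6.66389e-07] = 0.000800333.
Running total after boundary: 0.00345923.
k=1: B_{2}/(2)! × [f^{(1)}(35) − f^{(1)}(5)] = 1/12 × (-7.61587e-08 − (-0.00128000)) = 0.000106660.
Partial sum through k=1: 0.00356589.
k=2: B_{4}/(4)! × [f^{(3)}(35) − f^{(3)}(5)] = −1/720 × (-1.86511e-09 − (-0.00153600)) = -2.13333e-06.

S_2 ≈ 0.00356375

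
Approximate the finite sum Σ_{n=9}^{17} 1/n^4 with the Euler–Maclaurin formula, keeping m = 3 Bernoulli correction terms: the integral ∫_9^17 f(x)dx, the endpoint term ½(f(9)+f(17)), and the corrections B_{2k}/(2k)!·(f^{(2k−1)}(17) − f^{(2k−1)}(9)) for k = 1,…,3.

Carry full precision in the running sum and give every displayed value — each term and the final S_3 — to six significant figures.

The integral term ∫_9^17 1/x^4 dx = 0.000389400.
Endpoint term: (f(9) + f(17))/2 = (0.000152416 + 1.19730e-05)/2 = 8.21944e-05.
Running total after boundary: 0.000471595.
Order-1 term: 1/12 · (-2.81719e-06 − (-6.77404e-05)) = 5.41026e-06.
Partial sum through k=1: 0.000477005.
Order-2 term: −1/720 · (-2.92441e-07 − (-2.50890e-05)) = -3.44397e-08.
Partial sum through k=2: 0.000476970.
Order-3 term: 1/30240 · (-5.66668e-08 − (-1.73455e-05)) = 5.71720e-10.

S_3 ≈ 0.000476971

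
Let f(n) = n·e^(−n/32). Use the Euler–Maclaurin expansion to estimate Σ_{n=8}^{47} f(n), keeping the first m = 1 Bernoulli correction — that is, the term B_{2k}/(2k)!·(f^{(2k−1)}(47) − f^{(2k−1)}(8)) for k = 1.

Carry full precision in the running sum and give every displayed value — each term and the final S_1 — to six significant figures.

S_1 ≈ 423.354

The integral term ∫_8^47 x·e^(−x/32) dx = 414.886.
Endpoint term: (f(8) + f(47))/2 = (6.23041 + 10.8200)/2 = 8.52521.
So far: 423.412.
k=1: B_{2}/(2)! × [f^{(1)}(47) − f^{(1)}(8)] = 1/12 × (-0.107912 − 0.584101) = -0.0576677.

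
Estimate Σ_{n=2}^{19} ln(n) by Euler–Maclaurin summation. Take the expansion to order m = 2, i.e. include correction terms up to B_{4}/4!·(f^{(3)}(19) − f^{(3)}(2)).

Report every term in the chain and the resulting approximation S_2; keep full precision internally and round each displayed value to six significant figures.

S_2 ≈ 39.3399

Integral: ∫_2^19 ln(x) dx = 37.5580.
Boundary: ½(f(2) + f(19)) = ½(0.693147 + 2.94444) = 1.81879.
Running total after boundary: 39.3768.
k=1: B_{2}/(2)! × [f^{(1)}(19) − f^{(1)}(2)] = 1/12 × (0.0526316 − 0.500000) = -0.0372807.
Running total after k=1: 39.3396.
k=2: B_{4}/(4)! × [f^{(3)}(19) − f^{(3)}(2)] = −1/720 × (0.000291588 − 0.250000) = 0.000346817.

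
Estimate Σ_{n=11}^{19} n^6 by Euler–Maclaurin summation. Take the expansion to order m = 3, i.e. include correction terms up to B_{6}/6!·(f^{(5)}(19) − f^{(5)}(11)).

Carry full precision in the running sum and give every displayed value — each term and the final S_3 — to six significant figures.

S_3 ≈ 1.50477e+08

∫_11^19 x^6 dx evaluates to 1.24912e+08.
Endpoint term: (f(11) + f(19))/2 = (1.77156e+06 + 4.70459e+07)/2 = 2.44087e+07.
Integral + boundary = 1.49321e+08.
Correction k=1: B_{2}/2! · (f^{(1)}(19) − f^{(1)}(11)) = 1/12 · (1.48566e+07 − 966306) = 1.15752e+06.
Partial sum through k=1: 1.50478e+08.
Correction k=2: B_{4}/4! · (f^{(3)}(19) − f^{(3)}(11)) = −1/720 · (823080 − 159720) = -921.333.
Partial sum through k=2: 1.50477e+08.
Correction k=3: B_{6}/6! · (f^{(5)}(19) − f^{(5)}(11)) = 1/30240 · (13680.0 − 7920.00) = 0.190476.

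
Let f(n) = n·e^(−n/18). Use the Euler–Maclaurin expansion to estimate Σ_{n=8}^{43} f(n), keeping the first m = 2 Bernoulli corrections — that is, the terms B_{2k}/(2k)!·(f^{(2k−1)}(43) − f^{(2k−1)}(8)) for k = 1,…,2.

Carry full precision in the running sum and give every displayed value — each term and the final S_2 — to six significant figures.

S_2 ≈ 203.848

Integral: ∫_8^43 x·e^(−x/18) dx = 199.351.
Endpoint term: (f(8) + f(43))/2 = (5.12944 + 3.94446)/2 = 4.53695.
Running total after boundary: 203.888.
k=1: B_{2}/(2)! × [f^{(1)}(43) − f^{(1)}(8)] = 1/12 × (-0.127405 − 0.356211) = -0.0403014.
After k=1: 203.848.
k=2: B_{4}/(4)! × [f^{(3)}(43) − f^{(3)}(8)] = −1/720 × (0.000173019 − 0.00505732) = 6.78375e-06.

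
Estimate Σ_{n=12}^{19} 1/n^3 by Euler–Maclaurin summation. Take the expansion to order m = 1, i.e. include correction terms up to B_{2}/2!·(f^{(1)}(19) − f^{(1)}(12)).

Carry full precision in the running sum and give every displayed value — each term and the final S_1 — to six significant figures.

∫_12^19 1/x^3 dx evaluates to 0.00208718.
½[f(12) + f(19)] = ½[0.000578704 + 0.000145794] = 0.000362249.
Running total after boundary: 0.00244943.
k=1: B_{2}/(2)! × [f^{(1)}(19) − f^{(1)}(12)] = 1/12 × (-2.30201e-05 − (-0.000144676)) = 1.01380e-05.

S_1 ≈ 0.00245957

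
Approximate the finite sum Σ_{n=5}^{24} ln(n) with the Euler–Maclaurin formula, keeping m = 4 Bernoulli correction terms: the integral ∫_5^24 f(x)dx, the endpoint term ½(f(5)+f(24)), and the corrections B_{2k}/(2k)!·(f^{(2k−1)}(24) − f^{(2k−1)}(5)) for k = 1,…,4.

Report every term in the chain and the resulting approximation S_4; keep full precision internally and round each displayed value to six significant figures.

Integral: ∫_5^24 ln(x) dx = 49.2261.
Endpoint term: (f(5) + f(24))/2 = (1.60944 + 3.17805)/2 = 2.39375.
Integral + boundary = 51.6198.
Correction k=1: B_{2}/2! · (f^{(1)}(24) − f^{(1)}(5)) = 1/12 · (0.0416667 − 0.200000) = -0.0131944.
Running total after k=1: 51.6067.
Correction k=2: B_{4}/4! · (f^{(3)}(24) − f^{(3)}(5)) = −1/720 · (0.000144676 − 0.0160000) = 2.20213e-05.
Running total after k=2: 51.6067.
Correction k=3: B_{6}/6! · (f^{(5)}(24) − f^{(5)}(5)) = 1/30240 · (3.01408e-06 − 0.00768000) = -2.53869e-07.
Running total after k=3: 51.6067.
Correction k=4: B_{8}/8! · (f^{(7)}(24) − f^{(7)}(5)) = −1/1209600 · (1.56983e-07 − 0.00921600) = 7.61892e-09.

S_4 ≈ 51.6067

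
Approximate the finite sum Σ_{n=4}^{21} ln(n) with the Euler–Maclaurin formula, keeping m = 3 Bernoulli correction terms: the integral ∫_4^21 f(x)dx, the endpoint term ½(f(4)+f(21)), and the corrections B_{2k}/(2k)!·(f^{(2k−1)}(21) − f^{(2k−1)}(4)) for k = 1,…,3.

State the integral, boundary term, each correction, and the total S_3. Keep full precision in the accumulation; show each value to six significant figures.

The integral term ∫_4^21 ln(x) dx = 41.3898.
Boundary: ½(f(4) + f(21)) = ½(1.38629 + 3.04452) = 2.21541.
So far: 43.6052.
Correction k=1: B_{2}/2! · (f^{(1)}(21) − f^{(1)}(4)) = 1/12 · (0.0476190 − 0.250000) = -0.0168651.
Running total after k=1: 43.5883.
Correction k=2: B_{4}/4! · (f^{(3)}(21) − f^{(3)}(4)) = −1/720 · (0.000215959 − 0.0312500) = 4.31028e-05.
Running total after k=2: 43.5884.
Correction k=3: B_{6}/6! · (f^{(5)}(21) − f^{(5)}(4)) = 1/30240 · (5.87645e-06 − 0.0234375) = -7.74855e-07.

S_3 ≈ 43.5884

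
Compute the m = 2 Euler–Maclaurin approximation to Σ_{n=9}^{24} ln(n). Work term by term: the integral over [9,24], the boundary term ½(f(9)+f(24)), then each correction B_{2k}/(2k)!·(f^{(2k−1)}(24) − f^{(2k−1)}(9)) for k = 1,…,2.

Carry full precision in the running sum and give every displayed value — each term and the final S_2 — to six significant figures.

The integral term ∫_9^24 ln(x) dx = 41.4983.
½[f(9) + f(24)] = ½[2.19722 + 3.17805] = 2.68764.
Running total after boundary: 44.1859.
Correction k=1: B_{2}/2! · (f^{(1)}(24) − f^{(1)}(9)) = 1/12 · (0.0416667 − 0.111111) = -0.00578704.
Partial sum through k=1: 44.1801.
Correction k=2: B_{4}/4! · (f^{(3)}(24) − f^{(3)}(9)) = −1/720 · (0.000144676 − 0.00274348) = 3.60946e-06.

S_2 ≈ 44.1801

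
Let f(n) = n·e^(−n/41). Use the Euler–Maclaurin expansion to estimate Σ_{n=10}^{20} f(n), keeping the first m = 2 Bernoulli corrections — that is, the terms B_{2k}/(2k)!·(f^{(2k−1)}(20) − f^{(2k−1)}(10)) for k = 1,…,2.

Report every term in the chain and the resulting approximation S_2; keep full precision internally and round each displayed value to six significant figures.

S_2 ≈ 112.921

The integral term ∫_10^20 x·e^(−x/41) dx = 102.887.
½[f(10) + f(20)] = ½[7.83564 + 12.2795] = 10.0575.
Integral + boundary = 112.944.
Order-1 term: 1/12 · (0.314474 − 0.592451) = -0.0231648.
Partial sum through k=1: 112.921.
Order-2 term: −1/720 · (0.000917560 − 0.00128470) = 5.09915e-07.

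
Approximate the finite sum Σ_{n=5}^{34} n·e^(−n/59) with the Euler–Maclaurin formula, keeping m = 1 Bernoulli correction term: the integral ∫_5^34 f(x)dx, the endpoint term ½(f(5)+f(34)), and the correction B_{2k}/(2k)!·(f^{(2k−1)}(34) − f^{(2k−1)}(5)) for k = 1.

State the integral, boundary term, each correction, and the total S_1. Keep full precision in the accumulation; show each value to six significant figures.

S_1 ≈ 397.345

∫_5^34 x·e^(−x/59) dx evaluates to 385.545.
½[f(5) + f(34)] = ½[4.59373 + 19.1077] = 11.8507.
Running total after boundary: 397.396.
k=1: B_{2}/(2)! × [f^{(1)}(34) − f^{(1)}(5)] = 1/12 × (0.238131 − 0.840886) = -0.0502296.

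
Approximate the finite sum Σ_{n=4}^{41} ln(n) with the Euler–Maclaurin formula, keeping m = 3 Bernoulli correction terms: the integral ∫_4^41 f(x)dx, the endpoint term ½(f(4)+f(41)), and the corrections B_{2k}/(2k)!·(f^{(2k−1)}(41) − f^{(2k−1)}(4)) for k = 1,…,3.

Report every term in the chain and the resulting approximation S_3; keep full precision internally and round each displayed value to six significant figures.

S_3 ≈ 112.242

Integral: ∫_4^41 ln(x) dx = 109.711.
Boundary: ½(f(4) + f(41)) = ½(1.38629 + 3.71357) = 2.54993.
Running total after boundary: 112.261.
Order-1 term: 1/12 · (0.0243902 − 0.250000) = -0.0188008.
Partial sum through k=1: 112.242.
Order-2 term: −1/720 · (2.90187e-05 − 0.0312500) = 4.33625e-05.
Partial sum through k=2: 112.242.
Order-3 term: 1/30240 · (2.07153e-07 − 0.0234375) = -7.75043e-07.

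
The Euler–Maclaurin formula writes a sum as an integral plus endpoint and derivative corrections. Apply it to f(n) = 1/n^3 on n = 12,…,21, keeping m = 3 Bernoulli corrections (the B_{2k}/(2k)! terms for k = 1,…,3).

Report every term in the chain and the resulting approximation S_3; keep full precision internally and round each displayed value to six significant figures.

S_3 ≈ 0.00269252

∫_12^21 1/x^3 dx evaluates to 0.00233844.
Endpoint term: (f(12) + f(21))/2 = (0.000578704 + 0.000107980)/2 = 0.000343342.
Integral + boundary = 0.00268178.
Correction k=1: B_{2}/2! · (f^{(1)}(21) − f^{(1)}(12)) = 1/12 · (-1.54257e-05 − (-0.000144676)) = 1.07709e-05.
Partial sum through k=1: 0.00269255.
Correction k=2: B_{4}/4! · (f^{(3)}(21) − f^{(3)}(12)) = −1/720 · (-6.99577e-07 − (-2.00939e-05)) = -2.69365e-08.
Partial sum through k=2: 0.00269252.
Correction k=3: B_{6}/6! · (f^{(5)}(21) − f^{(5)}(12)) = 1/30240 · (-6.66264e-08 − (-5.86071e-06)) = 1.91603e-10.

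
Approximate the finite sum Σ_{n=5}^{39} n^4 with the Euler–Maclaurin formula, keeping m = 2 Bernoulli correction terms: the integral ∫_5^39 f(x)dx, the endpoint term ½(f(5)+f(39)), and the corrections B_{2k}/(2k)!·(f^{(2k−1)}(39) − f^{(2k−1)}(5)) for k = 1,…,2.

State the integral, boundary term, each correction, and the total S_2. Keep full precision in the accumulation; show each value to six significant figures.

The integral term ∫_5^39 x^4 dx = 1.80442e+07.
Endpoint term: (f(5) + f(39))/2 = (625.000 + 2.31344e+06)/2 = 1.15703e+06.
Integral + boundary = 1.92012e+07.
k=1: B_{2}/(2)! × [f^{(1)}(39) − f^{(1)}(5)] = 1/12 × (237276 − 500.000) = 19731.3.
After k=1: 1.92210e+07.
k=2: B_{4}/(4)! × [f^{(3)}(39) − f^{(3)}(5)] = −1/720 × (936.000 − 120.000) = -1.13333.

S_2 ≈ 1.92210e+07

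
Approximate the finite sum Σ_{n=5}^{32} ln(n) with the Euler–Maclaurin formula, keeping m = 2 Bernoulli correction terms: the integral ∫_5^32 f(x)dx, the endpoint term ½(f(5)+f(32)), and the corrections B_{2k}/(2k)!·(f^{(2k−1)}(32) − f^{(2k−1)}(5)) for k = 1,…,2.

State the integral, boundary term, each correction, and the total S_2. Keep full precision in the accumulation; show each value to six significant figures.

The integral term ∫_5^32 ln(x) dx = 75.8564.
½[f(5) + f(32)] = ½[1.60944 + 3.46574] = 2.53759.
Integral + boundary = 78.3939.
Order-1 term: 1/12 · (0.0312500 − 0.200000) = -0.0140625.
After k=1: 78.3799.
Order-2 term: −1/720 · (6.10352e-05 − 0.0160000) = 2.21375e-05.

S_2 ≈ 78.3799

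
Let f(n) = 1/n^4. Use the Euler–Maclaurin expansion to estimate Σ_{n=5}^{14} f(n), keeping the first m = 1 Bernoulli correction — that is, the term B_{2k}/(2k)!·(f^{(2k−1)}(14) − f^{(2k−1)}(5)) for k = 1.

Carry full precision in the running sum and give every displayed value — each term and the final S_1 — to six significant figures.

Integral: ∫_5^14 1/x^4 dx = 0.00254519.
½[f(5) + f(14)] = ½[0.00160000 + 2.60308e-05] = 0.000813015.
So far: 0.00335820.
Correction k=1: B_{2}/2! · (f^{(1)}(14) − f^{(1)}(5)) = 1/12 · (-7.43738e-06 − (-0.00128000)) = 0.000106047.

S_1 ≈ 0.00346425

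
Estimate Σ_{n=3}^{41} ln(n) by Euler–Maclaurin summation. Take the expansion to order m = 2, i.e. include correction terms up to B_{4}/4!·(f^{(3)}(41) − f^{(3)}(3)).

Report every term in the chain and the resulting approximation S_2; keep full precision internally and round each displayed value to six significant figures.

S_2 ≈ 113.341

Integral: ∫_3^41 ln(x) dx = 110.961.
Boundary: ½(f(3) + f(41)) = ½(1.09861 + 3.71357) = 2.40609.
Integral + boundary = 113.367.
Correction k=1: B_{2}/2! · (f^{(1)}(41) − f^{(1)}(3)) = 1/12 · (0.0243902 − 0.333333) = -0.0257453.
Partial sum through k=1: 113.341.
Correction k=2: B_{4}/4! · (f^{(3)}(41) − f^{(3)}(3)) = −1/720 · (2.90187e-05 − 0.0740741) = 0.000102840.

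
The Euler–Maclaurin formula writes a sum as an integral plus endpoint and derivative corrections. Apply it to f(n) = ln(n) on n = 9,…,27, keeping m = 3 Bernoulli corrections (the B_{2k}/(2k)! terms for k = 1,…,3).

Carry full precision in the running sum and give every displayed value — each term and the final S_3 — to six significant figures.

S_3 ≈ 53.9529

The integral term ∫_9^27 ln(x) dx = 51.2126.
Boundary: ½(f(9) + f(27)) = ½(2.19722 + 3.29584) = 2.74653.
Integral + boundary = 53.9591.
Correction k=1: B_{2}/2! · (f^{(1)}(27) − f^{(1)}(9)) = 1/12 · (0.0370370 − 0.111111) = -0.00617284.
After k=1: 53.9529.
Correction k=2: B_{4}/4! · (f^{(3)}(27) − f^{(3)}(9)) = −1/720 · (0.000101611 − 0.00274348) = 3.66927e-06.
After k=2: 53.9529.
Correction k=3: B_{6}/6! · (f^{(5)}(27) − f^{(5)}(9)) = 1/30240 · (1.67260e-06 − 0.000406442) = -1.33852e-08.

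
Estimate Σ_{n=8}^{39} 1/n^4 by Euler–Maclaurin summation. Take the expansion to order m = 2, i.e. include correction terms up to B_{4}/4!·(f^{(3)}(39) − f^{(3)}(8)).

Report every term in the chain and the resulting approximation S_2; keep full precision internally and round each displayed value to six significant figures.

Integral: ∫_8^39 1/x^4 dx = 0.000645422.
½[f(8) + f(39)] = ½[0.000244141 + 4.32257e-07] = 0.000122286.
Running total after boundary: 0.000767709.
Correction k=1: B_{2}/2! · (f^{(1)}(39) − f^{(1)}(8)) = 1/12 · (-4.43340e-08 − (-0.000122070)) = 1.01688e-05.
Running total after k=1: 0.000777878.
Correction k=2: B_{4}/4! · (f^{(3)}(39) − f^{(3)}(8)) = −1/720 · (-8.74438e-10 − (-5.72205e-05)) = -7.94716e-08.

S_2 ≈ 0.000777798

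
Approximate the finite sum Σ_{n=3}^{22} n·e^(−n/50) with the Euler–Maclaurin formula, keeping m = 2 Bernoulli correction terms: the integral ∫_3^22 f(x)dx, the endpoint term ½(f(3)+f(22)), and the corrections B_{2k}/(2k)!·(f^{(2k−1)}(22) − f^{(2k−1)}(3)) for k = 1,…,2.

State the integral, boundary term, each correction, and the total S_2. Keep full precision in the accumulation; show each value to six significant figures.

The integral term ∫_3^22 x·e^(−x/50) dx = 177.145.
Boundary: ½(f(3) + f(22)) = ½(2.82529 + 14.1688) = 8.49705.
Running total after boundary: 185.642.
Correction k=1: B_{2}/2! · (f^{(1)}(22) − f^{(1)}(3)) = 1/12 · (0.360660 − 0.885259) = -0.0437165.
Partial sum through k=1: 185.598.
Correction k=2: B_{4}/4! · (f^{(3)}(22) − f^{(3)}(3)) = −1/720 · (0.000659493 − 0.00110752) = 6.22252e-07.

S_2 ≈ 185.598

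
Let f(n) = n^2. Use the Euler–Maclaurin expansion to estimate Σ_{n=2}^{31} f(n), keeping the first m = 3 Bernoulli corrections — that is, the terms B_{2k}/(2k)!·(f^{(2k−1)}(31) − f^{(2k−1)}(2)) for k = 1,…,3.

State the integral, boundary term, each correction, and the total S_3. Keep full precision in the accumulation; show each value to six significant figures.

∫_2^31 x^2 dx evaluates to 9927.67.
Boundary: ½(f(2) + f(31)) = ½(4.00000 + 961.000) = 482.500.
So far: 10410.2.
k=1: B_{2}/(2)! × [f^{(1)}(31) − f^{(1)}(2)] = 1/12 × (62.0000 − 4.00000) = 4.83333.
Running total after k=1: 10415.0.
k=2: B_{4}/(4)! × [f^{(3)}(31) − f^{(3)}(2)] = −1/720 × (0.00000 − 0.00000) = 0.00000.
Running total after k=2: 10415.0.
k=3: B_{6}/(6)! × [f^{(5)}(31) − f^{(5)}(2)] = 1/30240 × (0.00000 − 0.00000) = 0.00000.

S_3 ≈ 10415.0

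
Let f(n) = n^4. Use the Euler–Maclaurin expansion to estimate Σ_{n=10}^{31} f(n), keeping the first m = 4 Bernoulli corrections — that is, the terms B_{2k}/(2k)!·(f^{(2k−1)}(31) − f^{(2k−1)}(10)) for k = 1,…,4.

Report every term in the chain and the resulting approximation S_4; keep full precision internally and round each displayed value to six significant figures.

∫_10^31 x^4 dx evaluates to 5.70583e+06.
½[f(10) + f(31)] = ½[10000.0 + 923521] = 466760.
Integral + boundary = 6.17259e+06.
Order-1 term: 1/12 · (119164 − 4000.00) = 9597.00.
After k=1: 6.18219e+06.
Order-2 term: −1/720 · (744.000 − 240.000) = -0.700000.
After k=2: 6.18219e+06.
Order-3 term: 1/30240 · (0.00000 − 0.00000) = 0.00000.
After k=3: 6.18219e+06.
Order-4 term: −1/1209600 · (0.00000 − 0.00000) = 0.00000.

S_4 ≈ 6.18219e+06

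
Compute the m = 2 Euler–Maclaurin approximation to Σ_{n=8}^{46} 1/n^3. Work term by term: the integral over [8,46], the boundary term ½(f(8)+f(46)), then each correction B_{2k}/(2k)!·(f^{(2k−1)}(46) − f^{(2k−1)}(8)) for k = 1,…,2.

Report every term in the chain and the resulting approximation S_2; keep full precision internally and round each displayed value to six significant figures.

Integral: ∫_8^46 1/x^3 dx = 0.00757621.
Endpoint term: (f(8) + f(46))/2 = (0.00195312 + 1.02737e-05)/2 = 0.000981699.
Integral + boundary = 0.00855790.
Correction k=1: B_{2}/2! · (f^{(1)}(46) − f^{(1)}(8)) = 1/12 · (-6.70023e-07 − (-0.000732422)) = 6.09793e-05.
Partial sum through k=1: 0.00861888.
Correction k=2: B_{4}/4! · (f^{(3)}(46) − f^{(3)}(8)) = −1/720 · (-6.33292e-09 − (-0.000228882)) = -3.17883e-07.

S_2 ≈ 0.00861857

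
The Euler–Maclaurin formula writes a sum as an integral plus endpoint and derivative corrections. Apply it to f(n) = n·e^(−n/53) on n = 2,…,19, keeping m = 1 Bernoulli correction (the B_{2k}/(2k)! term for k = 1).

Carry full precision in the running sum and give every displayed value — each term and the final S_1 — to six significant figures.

S_1 ≈ 148.256

∫_2^19 x·e^(−x/53) dx evaluates to 140.695.
Boundary: ½(f(2) + f(19)) = ½(1.92593 + 13.2759) = 7.60090.
So far: 148.296.
Order-1 term: 1/12 · (0.448242 − 0.926629) = -0.0398656.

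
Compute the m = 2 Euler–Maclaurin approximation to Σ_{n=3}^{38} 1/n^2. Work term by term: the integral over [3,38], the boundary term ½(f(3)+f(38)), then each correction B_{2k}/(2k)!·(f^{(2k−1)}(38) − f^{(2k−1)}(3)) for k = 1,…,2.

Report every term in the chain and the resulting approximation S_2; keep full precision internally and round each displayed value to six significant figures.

The integral term ∫_3^38 1/x^2 dx = 0.307018.
Boundary: ½(f(3) + f(38)) = ½(0.111111 + 0.000692521) = 0.0559018.
So far: 0.362919.
k=1: B_{2}/(2)! × [f^{(1)}(38) − f^{(1)}(3)] = 1/12 × (-3.64485e-05 − (-0.0740741)) = 0.00616980.
After k=1: 0.369089.
k=2: B_{4}/(4)! × [f^{(3)}(38) − f^{(3)}(3)] = −1/720 × (-3.02896e-07 − (-0.0987654)) = -0.000137174.

S_2 ≈ 0.368952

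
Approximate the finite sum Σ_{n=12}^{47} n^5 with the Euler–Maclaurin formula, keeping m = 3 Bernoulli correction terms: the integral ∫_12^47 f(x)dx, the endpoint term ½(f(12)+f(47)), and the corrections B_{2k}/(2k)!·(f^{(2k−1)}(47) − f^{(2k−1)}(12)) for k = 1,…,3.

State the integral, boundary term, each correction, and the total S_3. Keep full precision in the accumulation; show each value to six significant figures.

S_3 ≈ 1.91286e+09

The integral term ∫_12^47 x^5 dx = 1.79604e+09.
Boundary: ½(f(12) + f(47)) = ½(248832 + 2.29345e+08) = 1.14797e+08.
Running total after boundary: 1.91084e+09.
k=1: B_{2}/(2)! × [f^{(1)}(47) − f^{(1)}(12)] = 1/12 × (2.43984e+07 − 103680) = 2.02456e+06.
Partial sum through k=1: 1.91286e+09.
k=2: B_{4}/(4)! × [f^{(3)}(47) − f^{(3)}(12)] = −1/720 × (132540 − 8640.00) = -172.083.
Partial sum through k=2: 1.91286e+09.
k=3: B_{6}/(6)! × [f^{(5)}(47) − f^{(5)}(12)] = 1/30240 × (120.000 − 120.000) = 0.00000.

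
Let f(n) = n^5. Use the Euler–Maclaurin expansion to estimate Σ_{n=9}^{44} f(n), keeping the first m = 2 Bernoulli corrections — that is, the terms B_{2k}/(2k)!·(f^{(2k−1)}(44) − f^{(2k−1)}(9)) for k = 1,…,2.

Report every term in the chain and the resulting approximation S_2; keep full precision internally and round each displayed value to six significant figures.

S_2 ≈ 1.29334e+09

The integral term ∫_9^44 x^5 dx = 1.20930e+09.
Boundary: ½(f(9) + f(44)) = ½(59049.0 + 1.64916e+08) = 8.24876e+07.
Running total after boundary: 1.29178e+09.
Correction k=1: B_{2}/2! · (f^{(1)}(44) − f^{(1)}(9)) = 1/12 · (1.87405e+07 − 32805.0) = 1.55897e+06.
Partial sum through k=1: 1.29334e+09.
Correction k=2: B_{4}/4! · (f^{(3)}(44) − f^{(3)}(9)) = −1/720 · (116160 − 4860.00) = -154.583.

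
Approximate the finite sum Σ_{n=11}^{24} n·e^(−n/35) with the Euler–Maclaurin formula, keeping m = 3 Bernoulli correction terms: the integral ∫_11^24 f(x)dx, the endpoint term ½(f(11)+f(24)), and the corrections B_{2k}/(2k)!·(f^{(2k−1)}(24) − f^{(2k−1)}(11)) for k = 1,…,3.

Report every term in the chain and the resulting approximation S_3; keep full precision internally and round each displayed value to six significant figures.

S_3 ≈ 145.630

The integral term ∫_11^24 x·e^(−x/35) dx = 135.597.
Endpoint term: (f(11) + f(24))/2 = (8.03341 + 12.0895)/2 = 10.0615.
Running total after boundary: 145.658.
k=1: B_{2}/(2)! × [f^{(1)}(24) − f^{(1)}(11)] = 1/12 × (0.158315 − 0.500784) = -0.0285391.
After k=1: 145.630.
k=2: B_{4}/(4)! × [f^{(3)}(24) − f^{(3)}(11)] = −1/720 × (0.000951654 − 0.00160115) = 9.02074e-07.
After k=2: 145.630.
k=3: B_{6}/(6)! × [f^{(5)}(24) − f^{(5)}(11)] = 1/30240 × (1.44822e-06 − 2.28040e-06) = -2.75192e-11.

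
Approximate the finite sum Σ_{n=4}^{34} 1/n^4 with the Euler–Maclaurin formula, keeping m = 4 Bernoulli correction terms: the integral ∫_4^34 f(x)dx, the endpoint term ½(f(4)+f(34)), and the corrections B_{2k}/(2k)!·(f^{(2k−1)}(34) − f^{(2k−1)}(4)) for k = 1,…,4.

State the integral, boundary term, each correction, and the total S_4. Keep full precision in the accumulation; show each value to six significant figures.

Integral: ∫_4^34 1/x^4 dx = 0.00519985.
½[f(4) + f(34)] = ½[0.00390625 + 7.48315e-07] = 0.00195350.
Integral + boundary = 0.00715335.
Order-1 term: 1/12 · (-8.80370e-08 − (-0.00390625)) = 0.000325513.
Partial sum through k=1: 0.00747887.
Order-2 term: −1/720 · (-2.28470e-09 − (-0.00732422)) = -1.01725e-05.
Partial sum through k=2: 0.00746869.
Order-3 term: 1/30240 · (-1.10677e-10 − (-0.0256348)) = 8.47710e-07.
Partial sum through k=3: 0.00746954.
Order-4 term: −1/1209600 · (-8.61675e-12 − (-0.144196)) = -1.19209e-07.

S_4 ≈ 0.00746942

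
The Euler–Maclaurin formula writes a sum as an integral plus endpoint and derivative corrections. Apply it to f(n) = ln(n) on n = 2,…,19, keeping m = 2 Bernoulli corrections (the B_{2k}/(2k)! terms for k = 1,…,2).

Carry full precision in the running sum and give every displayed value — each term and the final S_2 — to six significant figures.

∫_2^19 ln(x) dx evaluates to 37.5580.
Boundary: ½(f(2) + f(19)) = ½(0.693147 + 2.94444) = 1.81879.
Running total after boundary: 39.3768.
Correction k=1: B_{2}/2! · (f^{(1)}(19) − f^{(1)}(2)) = 1/12 · (0.0526316 − 0.500000) = -0.0372807.
Running total after k=1: 39.3396.
Correction k=2: B_{4}/4! · (f^{(3)}(19) − f^{(3)}(2)) = −1/720 · (0.000291588 − 0.250000) = 0.000346817.

S_2 ≈ 39.3399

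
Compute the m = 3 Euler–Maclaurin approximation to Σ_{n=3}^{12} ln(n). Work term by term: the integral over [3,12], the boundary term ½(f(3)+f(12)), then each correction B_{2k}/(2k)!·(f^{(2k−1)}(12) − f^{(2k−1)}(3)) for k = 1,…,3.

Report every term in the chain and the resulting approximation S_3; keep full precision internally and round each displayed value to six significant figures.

∫_3^12 ln(x) dx evaluates to 17.5230.
Endpoint term: (f(3) + f(12))/2 = (1.09861 + 2.48491)/2 = 1.79176.
Integral + boundary = 19.3148.
Order-1 term: 1/12 · (0.0833333 − 0.333333) = -0.0208333.
Partial sum through k=1: 19.2940.
Order-2 term: −1/720 · (0.00115741 − 0.0740741) = 0.000101273.
Partial sum through k=2: 19.2941.
Order-3 term: 1/30240 · (9.64506e-05 − 0.0987654) = -3.26286e-06.

S_3 ≈ 19.2941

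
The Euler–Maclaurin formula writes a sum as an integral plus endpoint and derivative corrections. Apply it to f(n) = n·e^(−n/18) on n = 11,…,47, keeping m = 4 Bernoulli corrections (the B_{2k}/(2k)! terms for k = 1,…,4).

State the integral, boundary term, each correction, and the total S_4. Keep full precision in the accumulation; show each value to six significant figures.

∫_11^47 x·e^(−x/18) dx evaluates to 197.374.
Endpoint term: (f(11) + f(47))/2 = (5.97022 + 3.45229)/2 = 4.71125.
So far: 202.086.
Order-1 term: 1/12 · (-0.118341 − 0.211068) = -0.0274508.
After k=1: 202.058.
Order-2 term: −1/720 · (8.81636e-05 − 0.00400174) = 5.43552e-06.
After k=2: 202.058.
Order-3 term: 1/30240 · (1.67153e-06 − 2.26915e-05) = -6.95103e-10.
After k=3: 202.058.
Order-4 term: −1/1209600 · (9.47826e-09 − 1.01950e-07) = 7.64484e-14.

S_4 ≈ 202.058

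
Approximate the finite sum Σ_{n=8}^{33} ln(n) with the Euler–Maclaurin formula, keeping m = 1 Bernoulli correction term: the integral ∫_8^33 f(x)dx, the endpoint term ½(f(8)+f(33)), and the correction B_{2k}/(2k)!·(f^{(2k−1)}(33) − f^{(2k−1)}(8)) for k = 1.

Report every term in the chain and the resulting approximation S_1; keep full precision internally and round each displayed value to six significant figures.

Integral: ∫_8^33 ln(x) dx = 73.7492.
Endpoint term: (f(8) + f(33))/2 = (2.07944 + 3.49651)/2 = 2.78797.
Running total after boundary: 76.5372.
Order-1 term: 1/12 · (0.0303030 − 0.125000) = -0.00789141.

S_1 ≈ 76.5293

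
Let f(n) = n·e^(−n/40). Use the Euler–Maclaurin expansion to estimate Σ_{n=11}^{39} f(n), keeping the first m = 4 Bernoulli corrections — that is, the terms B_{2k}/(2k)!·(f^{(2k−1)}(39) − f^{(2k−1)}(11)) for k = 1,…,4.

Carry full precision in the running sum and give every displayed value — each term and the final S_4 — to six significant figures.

The integral term ∫_11^39 x·e^(−x/40) dx = 357.599.
Boundary: ½(f(11) + f(39)) = ½(8.35529 + 14.7105) = 11.5329.
Integral + boundary = 369.132.
Order-1 term: 1/12 · (0.00942981 − 0.550690) = -0.0451050.
Partial sum through k=1: 369.087.
Order-2 term: −1/720 · (0.000477384 − 0.00129365) = 1.13370e-06.
Partial sum through k=2: 369.087.
Order-3 term: 1/30240 · (5.93047e-07 − 1.40194e-06) = -2.67493e-11.
Partial sum through k=3: 369.087.
Order-4 term: −1/1209600 · (5.54830e-10 − 1.24710e-09) = 5.72313e-16.

S_4 ≈ 369.087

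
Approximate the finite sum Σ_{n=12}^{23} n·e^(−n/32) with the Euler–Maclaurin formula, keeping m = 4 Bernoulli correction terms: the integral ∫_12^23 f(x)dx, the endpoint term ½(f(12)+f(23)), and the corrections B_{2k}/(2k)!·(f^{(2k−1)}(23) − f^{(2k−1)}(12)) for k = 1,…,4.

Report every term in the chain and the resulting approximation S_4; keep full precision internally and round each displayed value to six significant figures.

S_4 ≈ 119.652

∫_12^23 x·e^(−x/32) dx evaluates to 109.948.
Boundary: ½(f(12) + f(23)) = ½(8.24747 + 11.2093) = 9.72839.
So far: 119.676.
Order-1 term: 1/12 · (0.137070 − 0.429556) = -0.0243738.
Partial sum through k=1: 119.652.
Order-2 term: −1/720 · (0.00108573 − 0.00176185) = 9.39049e-07.
Partial sum through k=2: 119.652.
Order-3 term: 1/30240 · (1.98986e-06 − 3.03146e-06) = -3.44445e-11.
Partial sum through k=3: 119.652.
Order-4 term: −1/1209600 · (2.85100e-09 − 4.24058e-09) = 1.14880e-15.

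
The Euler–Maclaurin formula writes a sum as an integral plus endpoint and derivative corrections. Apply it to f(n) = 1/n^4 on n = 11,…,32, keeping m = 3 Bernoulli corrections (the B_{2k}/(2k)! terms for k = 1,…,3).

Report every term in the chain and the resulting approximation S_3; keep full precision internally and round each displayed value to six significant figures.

S_3 ≈ 0.000276945

The integral term ∫_11^32 1/x^4 dx = 0.000240266.
Boundary: ½(f(11) + f(32)) = ½(6.83013e-05 + 9.53674e-07) = 3.46275e-05.
So far: 0.000274893.
Correction k=1: B_{2}/2! · (f^{(1)}(32) − f^{(1)}(11)) = 1/12 · (-1.19209e-07 − (-2.48369e-05)) = 2.05980e-06.
Running total after k=1: 0.000276953.
Correction k=2: B_{4}/4! · (f^{(3)}(32) − f^{(3)}(11)) = −1/720 · (-3.49246e-09 − (-6.15790e-06)) = -8.54778e-09.
Running total after k=2: 0.000276945.
Correction k=3: B_{6}/6! · (f^{(5)}(32) − f^{(5)}(11)) = 1/30240 · (-1.90994e-10 − (-2.84994e-06)) = 9.42376e-11.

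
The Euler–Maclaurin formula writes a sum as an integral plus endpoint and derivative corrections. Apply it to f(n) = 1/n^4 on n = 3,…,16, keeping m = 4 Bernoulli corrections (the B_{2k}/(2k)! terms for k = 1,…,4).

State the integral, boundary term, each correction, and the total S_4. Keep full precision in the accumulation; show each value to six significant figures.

S_4 ≈ 0.0197485

∫_3^16 1/x^4 dx evaluates to 0.0122643.
½[f(3) + f(16)] = ½[0.0123457 + 1.52588e-05] = 0.00618047.
Running total after boundary: 0.0184448.
Order-1 term: 1/12 · (-3.81470e-06 − (-0.0164609)) = 0.00137142.
Partial sum through k=1: 0.0198162.
Order-2 term: −1/720 · (-4.47035e-07 − (-0.0548697)) = -7.62073e-05.
Partial sum through k=2: 0.0197400.
Order-3 term: 1/30240 · (-9.77889e-08 − (-0.341411)) = 1.12901e-05.
Partial sum through k=3: 0.0197513.
Order-4 term: −1/1209600 · (-3.43789e-08 − (-3.41411)) = -2.82251e-06.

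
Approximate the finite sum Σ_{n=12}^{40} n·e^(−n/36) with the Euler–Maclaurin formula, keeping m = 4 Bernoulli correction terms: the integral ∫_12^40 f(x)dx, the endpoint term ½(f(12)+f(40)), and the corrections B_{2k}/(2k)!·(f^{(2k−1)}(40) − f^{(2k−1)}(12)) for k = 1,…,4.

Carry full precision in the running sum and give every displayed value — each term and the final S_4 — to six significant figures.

Integral: ∫_12^40 x·e^(−x/36) dx = 337.494.
½[f(12) + f(40)] = ½[8.59838 + 13.1677] = 10.8830.
Running total after boundary: 348.377.
k=1: B_{2}/(2)! × [f^{(1)}(40) − f^{(1)}(12)] = 1/12 × (-0.0365770 − 0.477688) = -0.0428554.
Running total after k=1: 348.334.
k=2: B_{4}/(4)! × [f^{(3)}(40) − f^{(3)}(12)] = −1/720 × (0.000479791 − 0.00147434) = 1.38132e-06.
Running total after k=2: 348.334.
k=3: B_{6}/(6)! × [f^{(5)}(40) − f^{(5)}(12)] = 1/30240 × (7.62195e-07 − 1.99082e-06) = -4.06291e-11.
Running total after k=3: 348.334.
k=4: B_{8}/(8)! × [f^{(7)}(40) − f^{(7)}(12)] = −1/1209600 × (8.90572e-10 − 2.19447e-09) = 1.07796e-15.

S_4 ≈ 348.334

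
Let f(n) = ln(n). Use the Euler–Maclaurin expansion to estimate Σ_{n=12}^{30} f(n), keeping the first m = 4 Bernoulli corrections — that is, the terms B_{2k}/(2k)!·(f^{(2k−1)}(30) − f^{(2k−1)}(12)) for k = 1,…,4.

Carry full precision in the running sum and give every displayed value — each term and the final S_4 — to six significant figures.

S_4 ≈ 57.1559

∫_12^30 ln(x) dx evaluates to 54.2170.
½[f(12) + f(30)] = ½[2.48491 + 3.40120] = 2.94305.
Running total after boundary: 57.1601.
Correction k=1: B_{2}/2! · (f^{(1)}(30) − f^{(1)}(12)) = 1/12 · (0.0333333 − 0.0833333) = -0.00416667.
Partial sum through k=1: 57.1559.
Correction k=2: B_{4}/4! · (f^{(3)}(30) − f^{(3)}(12)) = −1/720 · (7.40741e-05 − 0.00115741) = 1.50463e-06.
Partial sum through k=2: 57.1559.
Correction k=3: B_{6}/6! · (f^{(5)}(30) − f^{(5)}(12)) = 1/30240 · (9.87654e-07 − 9.64506e-05) = -3.15684e-09.
Partial sum through k=3: 57.1559.
Correction k=4: B_{8}/8! · (f^{(7)}(30) − f^{(7)}(12)) = −1/1209600 · (3.29218e-08 − 2.00939e-05) = 1.65848e-11.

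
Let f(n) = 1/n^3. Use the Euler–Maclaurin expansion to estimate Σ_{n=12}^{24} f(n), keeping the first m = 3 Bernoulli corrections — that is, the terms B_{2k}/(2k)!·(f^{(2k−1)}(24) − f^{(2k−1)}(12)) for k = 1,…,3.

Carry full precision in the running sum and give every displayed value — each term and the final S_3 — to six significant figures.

∫_12^24 1/x^3 dx evaluates to 0.00260417.
Boundary: ½(f(12) + f(24)) = ½(0.000578704 + 7.23380e-05) = 0.000325521.
So far: 0.00292969.
k=1: B_{2}/(2)! × [f^{(1)}(24) − f^{(1)}(12)] = 1/12 × (-9.04225e-06 − (-0.000144676)) = 1.13028e-05.
Partial sum through k=1: 0.00294099.
k=2: B_{4}/(4)! × [f^{(3)}(24) − f^{(3)}(12)] = −1/720 × (-3.13967e-07 − (-2.00939e-05)) = -2.74721e-08.
Partial sum through k=2: 0.00294096.
k=3: B_{6}/(6)! × [f^{(5)}(24) − f^{(5)}(12)] = 1/30240 × (-2.28934e-08 − (-5.86071e-06)) = 1.93050e-10.

S_3 ≈ 0.00294096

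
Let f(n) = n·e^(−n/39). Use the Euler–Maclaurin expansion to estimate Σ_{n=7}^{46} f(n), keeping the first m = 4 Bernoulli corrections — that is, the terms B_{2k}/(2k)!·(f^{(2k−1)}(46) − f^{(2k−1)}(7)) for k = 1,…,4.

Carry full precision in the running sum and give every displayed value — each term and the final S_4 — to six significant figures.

S_4 ≈ 490.026

The integral term ∫_7^46 x·e^(−x/39) dx = 480.092.
Boundary: ½(f(7) + f(46)) = ½(5.84989 + 14.1421) = 9.99598.
So far: 490.088.
Correction k=1: B_{2}/2! · (f^{(1)}(46) − f^{(1)}(7)) = 1/12 · (-0.0551809 − 0.685701) = -0.0617402.
Partial sum through k=1: 490.026.
Correction k=2: B_{4}/4! · (f^{(3)}(46) − f^{(3)}(7)) = −1/720 · (0.000367976 − 0.00154970) = 1.64129e-06.
Partial sum through k=2: 490.026.
Correction k=3: B_{6}/6! · (f^{(5)}(46) − f^{(5)}(7)) = 1/30240 · (5.07713e-07 − 1.74134e-06) = -4.07947e-11.
Partial sum through k=3: 490.026.
Correction k=4: B_{8}/8! · (f^{(7)}(46) − f^{(7)}(7)) = −1/1209600 · (5.08544e-10 − 1.61987e-09) = 9.18751e-16.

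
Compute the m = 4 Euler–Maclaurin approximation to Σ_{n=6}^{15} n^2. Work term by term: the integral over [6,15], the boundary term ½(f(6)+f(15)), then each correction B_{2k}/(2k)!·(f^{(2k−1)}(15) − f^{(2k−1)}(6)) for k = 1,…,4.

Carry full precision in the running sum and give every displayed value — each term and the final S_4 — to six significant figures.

S_4 ≈ 1185.00

The integral term ∫_6^15 x^2 dx = 1053.00.
Boundary: ½(f(6) + f(15)) = ½(36.0000 + 225.000) = 130.500.
Integral + boundary = 1183.50.
k=1: B_{2}/(2)! × [f^{(1)}(15) − f^{(1)}(6)] = 1/12 × (30.0000 − 12.0000) = 1.50000.
Partial sum through k=1: 1185.00.
k=2: B_{4}/(4)! × [f^{(3)}(15) − f^{(3)}(6)] = −1/720 × (0.00000 − 0.00000) = 0.00000.
Partial sum through k=2: 1185.00.
k=3: B_{6}/(6)! × [f^{(5)}(15) − f^{(5)}(6)] = 1/30240 × (0.00000 − 0.00000) = 0.00000.
Partial sum through k=3: 1185.00.
k=4: B_{8}/(8)! × [f^{(7)}(15) − f^{(7)}(6)] = −1/1209600 × (0.00000 − 0.00000) = 0.00000.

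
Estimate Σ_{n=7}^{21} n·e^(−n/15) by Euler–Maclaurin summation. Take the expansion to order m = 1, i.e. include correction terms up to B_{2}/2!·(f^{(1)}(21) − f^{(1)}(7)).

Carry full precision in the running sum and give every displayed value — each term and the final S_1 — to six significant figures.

The integral term ∫_7^21 x·e^(−x/15) dx = 73.7770.
½[f(7) + f(21)] = ½[4.38962 + 5.17854] = 4.78408.
So far: 78.5611.
Correction k=1: B_{2}/2! · (f^{(1)}(21) − f^{(1)}(7)) = 1/12 · (-0.0986388 − 0.334448) = -0.0360905.

S_1 ≈ 78.5250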